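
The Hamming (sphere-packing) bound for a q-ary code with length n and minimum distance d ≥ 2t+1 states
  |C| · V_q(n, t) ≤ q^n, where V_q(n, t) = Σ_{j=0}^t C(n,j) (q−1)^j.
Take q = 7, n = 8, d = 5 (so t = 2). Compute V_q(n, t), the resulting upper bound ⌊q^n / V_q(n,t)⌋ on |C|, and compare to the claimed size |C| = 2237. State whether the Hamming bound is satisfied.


V_q(n, t) = 1057, q^n = 5764801, Hamming bound = 5453, |C| = 2237 ≤ bound (satisfied).

Step 1: Compute V_q(n, t) = Σ_{j=0}^2 C(n, j) (q−1)^j.
  j = 0: C(8,0)·(6)^0 = 1·1 = 1.
  j = 1: C(8,1)·(6)^1 = 8·6 = 48.
  j = 2: C(8,2)·(6)^2 = 28·36 = 1008.
  V_q(n, t) = 1 + 48 + 1008 = 1057.
Step 2: q^n = 7^8 = 5764801.
Step 3: Hamming bound ⌊q^n / V_q(n,t)⌋ = ⌊5764801/1057⌋ = 5453.
Step 4: Compare |C| = 2237 to 5453: satisfied.
The claimed |C| lies below the Hamming bound.


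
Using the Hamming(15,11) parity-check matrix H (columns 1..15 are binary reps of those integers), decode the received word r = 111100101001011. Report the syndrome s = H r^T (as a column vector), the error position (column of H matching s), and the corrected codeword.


s = (0, 1, 1, 1)^T, error position = 7, corrected codeword c = 111100001001011

Compute s = H r^T mod 2 one row at a time:
  s_1 = 0 + 1 + 0 + 0 + 1 + 0 + 1 + 1 = 4 ≡ 0 (mod 2).
  s_2 = 1 + 0 + 0 + 1 + 1 + 0 + 1 + 1 = 5 ≡ 1 (mod 2).
  s_3 = 1 + 1 + 0 + 1 + 0 + 0 + 1 + 1 = 5 ≡ 1 (mod 2).
  s_4 = 1 + 1 + 0 + 1 + 1 + 0 + 0 + 1 = 5 ≡ 1 (mod 2).
s = (0, 1, 1, 1)^T — this equals column 7 of H (binary 0111), so error is at position 7.
Correct: flip bit 7 of r = 111100101001011 to get c = 111100001001011.


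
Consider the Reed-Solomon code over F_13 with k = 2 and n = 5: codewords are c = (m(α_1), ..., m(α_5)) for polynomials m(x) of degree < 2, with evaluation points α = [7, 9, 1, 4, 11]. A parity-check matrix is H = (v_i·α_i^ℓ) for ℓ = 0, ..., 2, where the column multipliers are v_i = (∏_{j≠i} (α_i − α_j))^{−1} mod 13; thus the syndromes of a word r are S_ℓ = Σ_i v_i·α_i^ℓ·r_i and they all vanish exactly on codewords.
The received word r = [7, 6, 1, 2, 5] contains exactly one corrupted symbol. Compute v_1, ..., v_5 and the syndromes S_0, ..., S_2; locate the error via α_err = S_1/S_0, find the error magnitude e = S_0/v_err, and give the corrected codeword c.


S = (3, 3, 3), error at position 3, error magnitude e = 4, c = [7, 6, 10, 2, 5].

Step 1: column multipliers v_i = (∏_{j≠i}(α_i − α_j))^{−1} mod 13.
  i = 1 (α = 7): (7−9)(7−1)(7−4)(7−11) = (−2)·6·3·(−4) = 144 ≡ 1, so v_1 = 1^{−1} = 1 (mod 13).
  i = 2 (α = 9): (9−7)(9−1)(9−4)(9−11) = 2·8·5·(−2) = −160 ≡ 9, so v_2 = 9^{−1} = 3 (mod 13).
  i = 3 (α = 1): (1−7)(1−9)(1−4)(1−11) = (−6)·(−8)·(−3)·(−10) = 1440 ≡ 10, so v_3 = 10^{−1} = 4 (mod 13).
  i = 4 (α = 4): (4−7)(4−9)(4−1)(4−11) = (−3)·(−5)·3·(−7) = −315 ≡ 10, so v_4 = 10^{−1} = 4 (mod 13).
  i = 5 (α = 11): (11−7)(11−9)(11−1)(11−4) = 4·2·10·7 = 560 ≡ 1, so v_5 = 1^{−1} = 1 (mod 13).
  v = [1, 3, 4, 4, 1].
Step 2: syndromes of r = [7, 6, 1, 2, 5] (all sums mod 13).
  S_0 = Σ v_i r_i = 1·7 + 3·6 + 4·1 + 4·2 + 1·5 = 42 ≡ 3.
  S_1 = Σ v_i α_i r_i = 1·7·7 + 3·9·6 + 4·1·1 + 4·4·2 + 1·11·5 = 302 ≡ 3.
  α_i^2 mod 13 = [10, 3, 1, 3, 4].
  S_2 = Σ v_i α_i^2 r_i = 1·10·7 + 3·3·6 + 4·1·1 + 4·3·2 + 1·4·5 = 172 ≡ 3.
  S = (3, 3, 3) ≠ 0, so r is not a codeword (an error is present).
Step 3: locate the error. For a single error e at position i, S_ℓ = v_i·e·α_i^ℓ, so α_err = S_1/S_0.
  S_0^{−1} = 3^{−1} = 9 (mod 13), so α_err = 3·9 = 27 ≡ 1 = α_3. Error position i = 3.
  Consistency check: S_2/S_1 = 3·9 = 27 ≡ 1 = α_err ✓ (single-error assumption holds).
Step 4: error magnitude e = S_0/v_3 = S_0·∏_{j≠3}(α_3 − α_j) = 3·10 = 30 ≡ 4 (mod 13).
Step 5: correct position 3: c_3 = r_3 − e = 1 − 4 ≡ 10 (mod 13). Hence c = [7, 6, 10, 2, 5].
  Check: interpolating c through the α_i gives m(x) = 4 + 6·x (degree < 2) with m(α_i) = c_i for every i, so c is indeed a codeword.


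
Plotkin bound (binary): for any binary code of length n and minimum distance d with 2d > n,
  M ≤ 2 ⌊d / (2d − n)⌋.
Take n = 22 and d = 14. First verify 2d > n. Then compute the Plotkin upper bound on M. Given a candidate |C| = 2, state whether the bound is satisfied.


Plotkin bound M ≤ 4; given |C| = 2 ≤ bound (satisfied).

Check applicability: 2d = 28, n = 22.
2d − n = 6 > 0, so Plotkin applies.
Compute d/(2d−n) = 14/6 ≈ 2.3333.
⌊d/(2d−n)⌋ = 2.
Plotkin bound: M ≤ 2·2 = 4.
Given |C| = 2, check: satisfied.
This |C| is below the Plotkin bound.


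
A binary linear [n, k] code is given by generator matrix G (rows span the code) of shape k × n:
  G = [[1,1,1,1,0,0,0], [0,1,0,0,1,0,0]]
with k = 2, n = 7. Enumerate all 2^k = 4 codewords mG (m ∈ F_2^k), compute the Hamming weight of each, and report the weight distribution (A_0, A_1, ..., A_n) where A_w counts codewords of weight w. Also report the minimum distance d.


Weight distribution: A_0 = 1, A_2 = 1, A_4 = 2. Minimum distance d = 2.

Enumerate all 2^2 = 4 messages m ∈ F_2^2.
For each, compute codeword c = mG in F_2^7, then tally its weight.
  m = 00 → c = 0000000, weight = 0.
  m = 10 → c = 1111000, weight = 4.
  m = 01 → c = 0100100, weight = 2.
  m = 11 → c = 1011100, weight = 4.
Tally weights:
  weight 0: 1 codewords.
  weight 2: 1 codewords.
  weight 4: 2 codewords.
Minimum distance d = smallest w > 0 with A_w > 0 = 2.
Sanity: Σ A_w = 4 = 2^2 = 4 ✓.


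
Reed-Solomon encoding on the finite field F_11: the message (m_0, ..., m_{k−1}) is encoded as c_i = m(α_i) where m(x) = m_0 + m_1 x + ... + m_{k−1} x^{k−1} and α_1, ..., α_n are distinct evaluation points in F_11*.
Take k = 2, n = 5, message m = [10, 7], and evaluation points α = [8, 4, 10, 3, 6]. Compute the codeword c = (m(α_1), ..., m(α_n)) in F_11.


c = [0, 5, 3, 9, 8]

Message polynomial: m(x) = 10 + 7·x (mod 11).
For each evaluation point α_i, compute m(α_i) mod 11:
  α_1 = 8: Horner steps 7 → 0, so m(8) = 0.
  α_2 = 4: Horner steps 7 → 5, so m(4) = 5.
  α_3 = 10: Horner steps 7 → 3, so m(10) = 3.
  α_4 = 3: Horner steps 7 → 9, so m(3) = 9.
  α_5 = 6: Horner steps 7 → 8, so m(6) = 8.
Codeword c = [0, 5, 3, 9, 8] ∈ F_11^5.


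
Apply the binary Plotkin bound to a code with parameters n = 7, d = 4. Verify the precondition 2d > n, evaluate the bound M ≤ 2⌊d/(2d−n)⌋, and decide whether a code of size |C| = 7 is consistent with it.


Plotkin bound M ≤ 8; given |C| = 7 ≤ bound (satisfied).

Check applicability: 2d = 8, n = 7.
2d − n = 1 > 0, so Plotkin applies.
Compute d/(2d−n) = 4/1 ≈ 4.0000.
⌊d/(2d−n)⌋ = 4.
Plotkin bound: M ≤ 2·4 = 8.
Given |C| = 7, check: satisfied.
This |C| is below the Plotkin bound.


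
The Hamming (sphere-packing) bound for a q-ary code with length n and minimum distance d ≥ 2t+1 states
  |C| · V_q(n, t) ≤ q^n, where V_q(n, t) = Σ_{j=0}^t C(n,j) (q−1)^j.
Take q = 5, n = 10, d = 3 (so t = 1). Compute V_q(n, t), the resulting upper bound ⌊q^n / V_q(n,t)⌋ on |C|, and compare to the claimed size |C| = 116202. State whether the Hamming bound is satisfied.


V_q(n, t) = 41, q^n = 9765625, Hamming bound = 238185, |C| = 116202 ≤ bound (satisfied).

Step 1: Compute V_q(n, t) = Σ_{j=0}^1 C(n, j) (q−1)^j.
  j = 0: C(10,0)·(4)^0 = 1·1 = 1.
  j = 1: C(10,1)·(4)^1 = 10·4 = 40.
  V_q(n, t) = 1 + 40 = 41.
Step 2: q^n = 5^10 = 9765625.
Step 3: Hamming bound ⌊q^n / V_q(n,t)⌋ = ⌊9765625/41⌋ = 238185.
Step 4: Compare |C| = 116202 to 238185: satisfied.
The claimed |C| lies below the Hamming bound.


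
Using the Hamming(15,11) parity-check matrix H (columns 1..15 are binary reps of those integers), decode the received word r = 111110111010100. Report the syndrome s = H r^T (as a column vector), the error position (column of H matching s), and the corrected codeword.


s = (0, 0, 0, 1)^T, error position = 1, corrected codeword c = 011110111010100

Compute s = H r^T mod 2 one row at a time:
  s_1 = 1 + 1 + 0 + 1 + 0 + 1 + 0 + 0 = 4 ≡ 0 (mod 2).
  s_2 = 1 + 1 + 0 + 1 + 0 + 1 + 0 + 0 = 4 ≡ 0 (mod 2).
  s_3 = 1 + 1 + 0 + 1 + 0 + 1 + 0 + 0 = 4 ≡ 0 (mod 2).
  s_4 = 1 + 1 + 1 + 1 + 1 + 1 + 1 + 0 = 7 ≡ 1 (mod 2).
s = (0, 0, 0, 1)^T — this equals column 1 of H (binary 0001), so error is at position 1.
Correct: flip bit 1 of r = 111110111010100 to get c = 011110111010100.


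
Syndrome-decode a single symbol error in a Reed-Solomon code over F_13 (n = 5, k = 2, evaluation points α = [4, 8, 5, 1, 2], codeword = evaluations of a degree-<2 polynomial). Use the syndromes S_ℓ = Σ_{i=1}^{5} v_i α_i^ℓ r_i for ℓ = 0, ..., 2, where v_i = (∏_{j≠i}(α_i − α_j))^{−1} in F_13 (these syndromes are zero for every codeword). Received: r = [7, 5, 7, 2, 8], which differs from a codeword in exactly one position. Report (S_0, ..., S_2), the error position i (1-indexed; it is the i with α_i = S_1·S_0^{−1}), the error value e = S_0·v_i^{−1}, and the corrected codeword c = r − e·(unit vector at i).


S = (11, 3, 2), error at position 3, error magnitude e = 7, c = [7, 5, 0, 2, 8].

Step 1: column multipliers v_i = (∏_{j≠i}(α_i − α_j))^{−1} mod 13.
  i = 1 (α = 4): (4−8)(4−5)(4−1)(4−2) = (−4)·(−1)·3·2 = 24 ≡ 11, so v_1 = 11^{−1} = 6 (mod 13).
  i = 2 (α = 8): (8−4)(8−5)(8−1)(8−2) = 4·3·7·6 = 504 ≡ 10, so v_2 = 10^{−1} = 4 (mod 13).
  i = 3 (α = 5): (5−4)(5−8)(5−1)(5−2) = 1·(−3)·4·3 = −36 ≡ 3, so v_3 = 3^{−1} = 9 (mod 13).
  i = 4 (α = 1): (1−4)(1−8)(1−5)(1−2) = (−3)·(−7)·(−4)·(−1) = 84 ≡ 6, so v_4 = 6^{−1} = 11 (mod 13).
  i = 5 (α = 2): (2−4)(2−8)(2−5)(2−1) = (−2)·(−6)·(−3)·1 = −36 ≡ 3, so v_5 = 3^{−1} = 9 (mod 13).
  v = [6, 4, 9, 11, 9].
Step 2: syndromes of r = [7, 5, 7, 2, 8] (all sums mod 13).
  S_0 = Σ v_i r_i = 6·7 + 4·5 + 9·7 + 11·2 + 9·8 = 219 ≡ 11.
  S_1 = Σ v_i α_i r_i = 6·4·7 + 4·8·5 + 9·5·7 + 11·1·2 + 9·2·8 = 809 ≡ 3.
  α_i^2 mod 13 = [3, 12, 12, 1, 4].
  S_2 = Σ v_i α_i^2 r_i = 6·3·7 + 4·12·5 + 9·12·7 + 11·1·2 + 9·4·8 = 1432 ≡ 2.
  S = (11, 3, 2) ≠ 0, so r is not a codeword (an error is present).
Step 3: locate the error. For a single error e at position i, S_ℓ = v_i·e·α_i^ℓ, so α_err = S_1/S_0.
  S_0^{−1} = 11^{−1} = 6 (mod 13), so α_err = 3·6 = 18 ≡ 5 = α_3. Error position i = 3.
  Consistency check: S_2/S_1 = 2·9 = 18 ≡ 5 = α_err ✓ (single-error assumption holds).
Step 4: error magnitude e = S_0/v_3 = S_0·∏_{j≠3}(α_3 − α_j) = 11·3 = 33 ≡ 7 (mod 13).
Step 5: correct position 3: c_3 = r_3 − e = 7 − 7 ≡ 0 (mod 13). Hence c = [7, 5, 0, 2, 8].
  Check: interpolating c through the α_i gives m(x) = 9 + 6·x (degree < 2) with m(α_i) = c_i for every i, so c is indeed a codeword.


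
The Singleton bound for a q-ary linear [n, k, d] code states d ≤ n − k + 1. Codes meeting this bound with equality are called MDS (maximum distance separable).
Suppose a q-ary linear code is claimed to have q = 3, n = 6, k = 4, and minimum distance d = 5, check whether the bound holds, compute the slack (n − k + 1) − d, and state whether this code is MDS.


Singleton RHS = n − k + 1 = 3, slack = -2, bound violated (no such code; not MDS).

Singleton bound: d ≤ n − k + 1.
Here n = 6, k = 4, so n − k + 1 = 3.
Given d = 5, check d ≤ 3: NO.
Slack = (n − k + 1) − d = -2.
The slack is negative: d = 5 exceeds n − k + 1 = 3 by 2, so the Singleton bound is violated and no linear [6, 4, 5]_3 code can exist. In particular it is not MDS (MDS requires d = n − k + 1 exactly).
Description: the claimed parameters are [6, 4, 5]_3; such a code would be impossible (violates the Singleton bound).


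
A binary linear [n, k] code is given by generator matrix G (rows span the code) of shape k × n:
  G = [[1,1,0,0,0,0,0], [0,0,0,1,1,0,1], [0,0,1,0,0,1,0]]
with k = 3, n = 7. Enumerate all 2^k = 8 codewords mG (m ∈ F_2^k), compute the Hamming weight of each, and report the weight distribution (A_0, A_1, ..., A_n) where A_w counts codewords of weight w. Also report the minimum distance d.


Weight distribution: A_0 = 1, A_2 = 2, A_3 = 1, A_4 = 1, A_5 = 2, A_7 = 1. Minimum distance d = 2.

Enumerate all 2^3 = 8 messages m ∈ F_2^3.
For each, compute codeword c = mG in F_2^7, then tally its weight.
  m = 000 → c = 0000000, weight = 0.
  m = 100 → c = 1100000, weight = 2.
  m = 010 → c = 0001101, weight = 3.
  m = 110 → c = 1101101, weight = 5.
  m = 001 → c = 0010010, weight = 2.
  m = 101 → c = 1110010, weight = 4.
  m = 011 → c = 0011111, weight = 5.
  m = 111 → c = 1111111, weight = 7.
Tally weights:
  weight 0: 1 codewords.
  weight 2: 2 codewords.
  weight 3: 1 codewords.
  weight 4: 1 codewords.
  weight 5: 2 codewords.
  weight 7: 1 codewords.
Minimum distance d = smallest w > 0 with A_w > 0 = 2.
Sanity: Σ A_w = 8 = 2^3 = 8 ✓.


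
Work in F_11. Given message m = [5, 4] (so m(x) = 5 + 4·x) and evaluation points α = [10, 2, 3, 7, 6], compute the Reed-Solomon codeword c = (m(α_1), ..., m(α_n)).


c = [1, 2, 6, 0, 7]

Message polynomial: m(x) = 5 + 4·x (mod 11).
For each evaluation point α_i, compute m(α_i) mod 11:
  α_1 = 10: Horner steps 4 → 1, so m(10) = 1.
  α_2 = 2: Horner steps 4 → 2, so m(2) = 2.
  α_3 = 3: Horner steps 4 → 6, so m(3) = 6.
  α_4 = 7: Horner steps 4 → 0, so m(7) = 0.
  α_5 = 6: Horner steps 4 → 7, so m(6) = 7.
Codeword c = [1, 2, 6, 0, 7] ∈ F_11^5.


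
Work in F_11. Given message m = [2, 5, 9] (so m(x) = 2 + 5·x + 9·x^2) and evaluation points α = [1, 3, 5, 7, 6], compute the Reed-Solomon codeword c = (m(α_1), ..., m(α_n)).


c = [5, 10, 10, 5, 4]

Message polynomial: m(x) = 2 + 5·x + 9·x^2 (mod 11).
For each evaluation point α_i, compute m(α_i) mod 11:
  α_1 = 1: Horner steps 9 → 3 → 5, so m(1) = 5.
  α_2 = 3: Horner steps 9 → 10 → 10, so m(3) = 10.
  α_3 = 5: Horner steps 9 → 6 → 10, so m(5) = 10.
  α_4 = 7: Horner steps 9 → 2 → 5, so m(7) = 5.
  α_5 = 6: Horner steps 9 → 4 → 4, so m(6) = 4.
Codeword c = [5, 10, 10, 5, 4] ∈ F_11^5.


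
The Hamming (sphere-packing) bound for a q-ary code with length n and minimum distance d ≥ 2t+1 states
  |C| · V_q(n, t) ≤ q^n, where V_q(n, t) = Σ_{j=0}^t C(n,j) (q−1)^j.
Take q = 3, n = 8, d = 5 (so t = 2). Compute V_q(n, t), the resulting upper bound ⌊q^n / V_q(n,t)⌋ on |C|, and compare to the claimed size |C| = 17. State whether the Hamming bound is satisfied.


V_q(n, t) = 129, q^n = 6561, Hamming bound = 50, |C| = 17 ≤ bound (satisfied).

Step 1: Compute V_q(n, t) = Σ_{j=0}^2 C(n, j) (q−1)^j.
  j = 0: C(8,0)·(2)^0 = 1·1 = 1.
  j = 1: C(8,1)·(2)^1 = 8·2 = 16.
  j = 2: C(8,2)·(2)^2 = 28·4 = 112.
  V_q(n, t) = 1 + 16 + 112 = 129.
Step 2: q^n = 3^8 = 6561.
Step 3: Hamming bound ⌊q^n / V_q(n,t)⌋ = ⌊6561/129⌋ = 50.
Step 4: Compare |C| = 17 to 50: satisfied.
The claimed |C| lies below the Hamming bound.


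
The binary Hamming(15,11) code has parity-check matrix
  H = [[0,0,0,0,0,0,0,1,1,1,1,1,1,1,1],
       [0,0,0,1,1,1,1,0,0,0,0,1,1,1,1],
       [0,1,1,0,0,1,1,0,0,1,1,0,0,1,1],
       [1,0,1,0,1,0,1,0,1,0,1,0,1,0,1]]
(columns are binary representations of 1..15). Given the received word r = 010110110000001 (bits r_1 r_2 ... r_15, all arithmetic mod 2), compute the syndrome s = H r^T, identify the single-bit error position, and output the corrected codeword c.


s = (0, 0, 1, 1)^T, error position = 3, corrected codeword c = 011110110000001

Compute s = H r^T mod 2 one row at a time:
  s_1 = 1 + 0 + 0 + 0 + 0 + 0 + 0 + 1 = 2 ≡ 0 (mod 2).
  s_2 = 1 + 1 + 0 + 1 + 0 + 0 + 0 + 1 = 4 ≡ 0 (mod 2).
  s_3 = 1 + 0 + 0 + 1 + 0 + 0 + 0 + 1 = 3 ≡ 1 (mod 2).
  s_4 = 0 + 0 + 1 + 1 + 0 + 0 + 0 + 1 = 3 ≡ 1 (mod 2).
s = (0, 0, 1, 1)^T — this equals column 3 of H (binary 0011), so error is at position 3.
Correct: flip bit 3 of r = 010110110000001 to get c = 011110110000001.


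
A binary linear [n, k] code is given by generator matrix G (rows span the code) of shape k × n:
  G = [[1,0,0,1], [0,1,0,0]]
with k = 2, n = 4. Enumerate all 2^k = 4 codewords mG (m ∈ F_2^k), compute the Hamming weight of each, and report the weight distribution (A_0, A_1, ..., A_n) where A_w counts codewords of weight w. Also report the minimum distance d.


Weight distribution: A_0 = 1, A_1 = 1, A_2 = 1, A_3 = 1. Minimum distance d = 1.

Enumerate all 2^2 = 4 messages m ∈ F_2^2.
For each, compute codeword c = mG in F_2^4, then tally its weight.
  m = 00 → c = 0000, weight = 0.
  m = 10 → c = 1001, weight = 2.
  m = 01 → c = 0100, weight = 1.
  m = 11 → c = 1101, weight = 3.
Tally weights:
  weight 0: 1 codewords.
  weight 1: 1 codewords.
  weight 2: 1 codewords.
  weight 3: 1 codewords.
Minimum distance d = smallest w > 0 with A_w > 0 = 1.
Sanity: Σ A_w = 4 = 2^2 = 4 ✓.


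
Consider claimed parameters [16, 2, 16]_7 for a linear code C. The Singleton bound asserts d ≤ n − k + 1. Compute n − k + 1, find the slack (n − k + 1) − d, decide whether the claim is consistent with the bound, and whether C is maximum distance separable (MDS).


Singleton RHS = n − k + 1 = 15, slack = -1, bound violated (no such code; not MDS).

Singleton bound: d ≤ n − k + 1.
Here n = 16, k = 2, so n − k + 1 = 15.
Given d = 16, check d ≤ 15: NO.
Slack = (n − k + 1) − d = -1.
The slack is negative: d = 16 exceeds n − k + 1 = 15 by 1, so the Singleton bound is violated and no linear [16, 2, 16]_7 code can exist. In particular it is not MDS (MDS requires d = n − k + 1 exactly).
Description: the claimed parameters are [16, 2, 16]_7; such a code would be impossible (violates the Singleton bound).


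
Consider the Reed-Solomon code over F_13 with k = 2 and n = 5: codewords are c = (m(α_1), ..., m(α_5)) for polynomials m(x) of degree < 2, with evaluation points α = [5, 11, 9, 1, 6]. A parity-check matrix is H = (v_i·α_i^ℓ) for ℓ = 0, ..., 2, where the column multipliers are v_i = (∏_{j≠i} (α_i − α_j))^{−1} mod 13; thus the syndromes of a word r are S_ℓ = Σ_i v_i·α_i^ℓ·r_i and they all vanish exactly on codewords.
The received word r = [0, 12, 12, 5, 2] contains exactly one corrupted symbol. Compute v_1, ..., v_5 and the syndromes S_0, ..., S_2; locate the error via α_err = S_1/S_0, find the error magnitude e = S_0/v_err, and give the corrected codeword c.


S = (10, 12, 4), error at position 3, error magnitude e = 4, c = [0, 12, 8, 5, 2].

Step 1: column multipliers v_i = (∏_{j≠i}(α_i − α_j))^{−1} mod 13.
  i = 1 (α = 5): (5−11)(5−9)(5−1)(5−6) = (−6)·(−4)·4·(−1) = −96 ≡ 8, so v_1 = 8^{−1} = 5 (mod 13).
  i = 2 (α = 11): (11−5)(11−9)(11−1)(11−6) = 6·2·10·5 = 600 ≡ 2, so v_2 = 2^{−1} = 7 (mod 13).
  i = 3 (α = 9): (9−5)(9−11)(9−1)(9−6) = 4·(−2)·8·3 = −192 ≡ 3, so v_3 = 3^{−1} = 9 (mod 13).
  i = 4 (α = 1): (1−5)(1−11)(1−9)(1−6) = (−4)·(−10)·(−8)·(−5) = 1600 ≡ 1, so v_4 = 1^{−1} = 1 (mod 13).
  i = 5 (α = 6): (6−5)(6−11)(6−9)(6−1) = 1·(−5)·(−3)·5 = 75 ≡ 10, so v_5 = 10^{−1} = 4 (mod 13).
  v = [5, 7, 9, 1, 4].
Step 2: syndromes of r = [0, 12, 12, 5, 2] (all sums mod 13).
  S_0 = Σ v_i r_i = 5·0 + 7·12 + 9·12 + 1·5 + 4·2 = 205 ≡ 10.
  S_1 = Σ v_i α_i r_i = 5·5·0 + 7·11·12 + 9·9·12 + 1·1·5 + 4·6·2 = 1949 ≡ 12.
  α_i^2 mod 13 = [12, 4, 3, 1, 10].
  S_2 = Σ v_i α_i^2 r_i = 5·12·0 + 7·4·12 + 9·3·12 + 1·1·5 + 4·10·2 = 745 ≡ 4.
  S = (10, 12, 4) ≠ 0, so r is not a codeword (an error is present).
Step 3: locate the error. For a single error e at position i, S_ℓ = v_i·e·α_i^ℓ, so α_err = S_1/S_0.
  S_0^{−1} = 10^{−1} = 4 (mod 13), so α_err = 12·4 = 48 ≡ 9 = α_3. Error position i = 3.
  Consistency check: S_2/S_1 = 4·12 = 48 ≡ 9 = α_err ✓ (single-error assumption holds).
Step 4: error magnitude e = S_0/v_3 = S_0·∏_{j≠3}(α_3 − α_j) = 10·3 = 30 ≡ 4 (mod 13).
Step 5: correct position 3: c_3 = r_3 − e = 12 − 4 ≡ 8 (mod 13). Hence c = [0, 12, 8, 5, 2].
  Check: interpolating c through the α_i gives m(x) = 3 + 2·x (degree < 2) with m(α_i) = c_i for every i, so c is indeed a codeword.


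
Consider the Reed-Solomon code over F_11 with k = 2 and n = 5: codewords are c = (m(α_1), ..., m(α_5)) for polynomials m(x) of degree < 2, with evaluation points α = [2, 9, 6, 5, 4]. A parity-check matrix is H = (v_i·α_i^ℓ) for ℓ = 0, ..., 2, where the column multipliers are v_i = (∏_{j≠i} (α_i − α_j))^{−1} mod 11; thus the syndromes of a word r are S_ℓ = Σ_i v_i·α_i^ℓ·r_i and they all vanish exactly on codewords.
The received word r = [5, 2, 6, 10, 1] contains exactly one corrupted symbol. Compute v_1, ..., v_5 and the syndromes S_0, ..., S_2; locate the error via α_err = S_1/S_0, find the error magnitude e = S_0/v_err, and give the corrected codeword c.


S = (1, 6, 3), error at position 3, error magnitude e = 9, c = [5, 2, 8, 10, 1].

Step 1: column multipliers v_i = (∏_{j≠i}(α_i − α_j))^{−1} mod 11.
  i = 1 (α = 2): (2−9)(2−6)(2−5)(2−4) = (−7)·(−4)·(−3)·(−2) = 168 ≡ 3, so v_1 = 3^{−1} = 4 (mod 11).
  i = 2 (α = 9): (9−2)(9−6)(9−5)(9−4) = 7·3·4·5 = 420 ≡ 2, so v_2 = 2^{−1} = 6 (mod 11).
  i = 3 (α = 6): (6−2)(6−9)(6−5)(6−4) = 4·(−3)·1·2 = −24 ≡ 9, so v_3 = 9^{−1} = 5 (mod 11).
  i = 4 (α = 5): (5−2)(5−9)(5−6)(5−4) = 3·(−4)·(−1)·1 = 12 ≡ 1, so v_4 = 1^{−1} = 1 (mod 11).
  i = 5 (α = 4): (4−2)(4−9)(4−6)(4−5) = 2·(−5)·(−2)·(−1) = −20 ≡ 2, so v_5 = 2^{−1} = 6 (mod 11).
  v = [4, 6, 5, 1, 6].
Step 2: syndromes of r = [5, 2, 6, 10, 1] (all sums mod 11).
  S_0 = Σ v_i r_i = 4·5 + 6·2 + 5·6 + 1·10 + 6·1 = 78 ≡ 1.
  S_1 = Σ v_i α_i r_i = 4·2·5 + 6·9·2 + 5·6·6 + 1·5·10 + 6·4·1 = 402 ≡ 6.
  α_i^2 mod 11 = [4, 4, 3, 3, 5].
  S_2 = Σ v_i α_i^2 r_i = 4·4·5 + 6·4·2 + 5·3·6 + 1·3·10 + 6·5·1 = 278 ≡ 3.
  S = (1, 6, 3) ≠ 0, so r is not a codeword (an error is present).
Step 3: locate the error. For a single error e at position i, S_ℓ = v_i·e·α_i^ℓ, so α_err = S_1/S_0.
  S_0^{−1} = 1^{−1} = 1 (mod 11), so α_err = 6·1 = 6 ≡ 6 = α_3. Error position i = 3.
  Consistency check: S_2/S_1 = 3·2 = 6 ≡ 6 = α_err ✓ (single-error assumption holds).
Step 4: error magnitude e = S_0/v_3 = S_0·∏_{j≠3}(α_3 − α_j) = 1·9 = 9 ≡ 9 (mod 11).
Step 5: correct position 3: c_3 = r_3 − e = 6 − 9 ≡ 8 (mod 11). Hence c = [5, 2, 8, 10, 1].
  Check: interpolating c through the α_i gives m(x) = 9 + 9·x (degree < 2) with m(α_i) = c_i for every i, so c is indeed a codeword.


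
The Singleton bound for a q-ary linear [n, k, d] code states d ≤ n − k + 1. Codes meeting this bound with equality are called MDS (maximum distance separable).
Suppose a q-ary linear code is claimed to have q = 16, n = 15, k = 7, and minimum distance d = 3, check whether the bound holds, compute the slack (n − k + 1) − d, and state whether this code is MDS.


Singleton RHS = n − k + 1 = 9, slack = 6, bound satisfied, not MDS.

Singleton bound: d ≤ n − k + 1.
Here n = 15, k = 7, so n − k + 1 = 9.
Given d = 3, check d ≤ 9: YES.
Slack = (n − k + 1) − d = 6.
The code is NOT MDS (slack = 6 > 0).
Description: the claimed parameters are [15, 7, 3]_16; such a code would be non-MDS.


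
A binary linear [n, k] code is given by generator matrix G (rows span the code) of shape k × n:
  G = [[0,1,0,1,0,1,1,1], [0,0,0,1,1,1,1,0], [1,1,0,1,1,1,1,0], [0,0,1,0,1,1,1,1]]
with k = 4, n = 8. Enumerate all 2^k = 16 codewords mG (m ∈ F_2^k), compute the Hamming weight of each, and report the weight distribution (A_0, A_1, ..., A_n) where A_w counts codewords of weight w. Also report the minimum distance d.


Weight distribution: A_0 = 1, A_2 = 1, A_3 = 3, A_4 = 5, A_5 = 4, A_6 = 1, A_7 = 1. Minimum distance d = 2.

Enumerate all 2^4 = 16 messages m ∈ F_2^4.
For each, compute codeword c = mG in F_2^8, then tally its weight.
  m = 0000 → c = 00000000, weight = 0.
  m = 1000 → c = 01010111, weight = 5.
  m = 0100 → c = 00011110, weight = 4.
  m = 1100 → c = 01001001, weight = 3.
  m = 0010 → c = 11011110, weight = 6.
  m = 1010 → c = 10001001, weight = 3.
  m = 0110 → c = 11000000, weight = 2.
  m = 1110 → c = 10010111, weight = 5.
  m = 0001 → c = 00101111, weight = 5.
  m = 1001 → c = 01111000, weight = 4.
  m = 0101 → c = 00110001, weight = 3.
  m = 1101 → c = 01100110, weight = 4.
  m = 0011 → c = 11110001, weight = 5.
  m = 1011 → c = 10100110, weight = 4.
  m = 0111 → c = 11101111, weight = 7.
  m = 1111 → c = 10111000, weight = 4.
Tally weights:
  weight 0: 1 codewords.
  weight 2: 1 codewords.
  weight 3: 3 codewords.
  weight 4: 5 codewords.
  weight 5: 4 codewords.
  weight 6: 1 codewords.
  weight 7: 1 codewords.
Minimum distance d = smallest w > 0 with A_w > 0 = 2.
Sanity: Σ A_w = 16 = 2^4 = 16 ✓.


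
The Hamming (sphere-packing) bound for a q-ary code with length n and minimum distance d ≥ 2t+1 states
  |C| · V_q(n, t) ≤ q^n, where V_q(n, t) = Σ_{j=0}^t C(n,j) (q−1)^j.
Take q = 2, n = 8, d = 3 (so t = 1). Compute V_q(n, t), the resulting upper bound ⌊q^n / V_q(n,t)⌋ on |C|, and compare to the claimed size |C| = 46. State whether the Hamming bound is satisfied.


V_q(n, t) = 9, q^n = 256, Hamming bound = 28, |C| = 46 > bound (violated).

Step 1: Compute V_q(n, t) = Σ_{j=0}^1 C(n, j) (q−1)^j.
  j = 0: C(8,0)·(1)^0 = 1·1 = 1.
  j = 1: C(8,1)·(1)^1 = 8·1 = 8.
  V_q(n, t) = 1 + 8 = 9.
Step 2: q^n = 2^8 = 256.
Step 3: Hamming bound ⌊q^n / V_q(n,t)⌋ = ⌊256/9⌋ = 28.
Step 4: Compare |C| = 46 to 28: violated.
The claimed |C| lies above the Hamming bound, so no 2-ary code of length 8 with d ≥ 3 can have 46 codewords.


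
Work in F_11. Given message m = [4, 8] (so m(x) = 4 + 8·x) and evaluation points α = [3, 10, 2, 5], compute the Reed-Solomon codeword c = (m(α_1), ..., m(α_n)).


c = [6, 7, 9, 0]

Message polynomial: m(x) = 4 + 8·x (mod 11).
For each evaluation point α_i, compute m(α_i) mod 11:
  α_1 = 3: Horner steps 8 → 6, so m(3) = 6.
  α_2 = 10: Horner steps 8 → 7, so m(10) = 7.
  α_3 = 2: Horner steps 8 → 9, so m(2) = 9.
  α_4 = 5: Horner steps 8 → 0, so m(5) = 0.
Codeword c = [6, 7, 9, 0] ∈ F_11^4.


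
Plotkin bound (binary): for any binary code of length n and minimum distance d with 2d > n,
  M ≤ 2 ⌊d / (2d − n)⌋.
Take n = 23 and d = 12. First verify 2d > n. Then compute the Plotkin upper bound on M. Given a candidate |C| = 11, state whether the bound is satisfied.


Plotkin bound M ≤ 24; given |C| = 11 ≤ bound (satisfied).

Check applicability: 2d = 24, n = 23.
2d − n = 1 > 0, so Plotkin applies.
Compute d/(2d−n) = 12/1 ≈ 12.0000.
⌊d/(2d−n)⌋ = 12.
Plotkin bound: M ≤ 2·12 = 24.
Given |C| = 11, check: satisfied.
This |C| is below the Plotkin bound.


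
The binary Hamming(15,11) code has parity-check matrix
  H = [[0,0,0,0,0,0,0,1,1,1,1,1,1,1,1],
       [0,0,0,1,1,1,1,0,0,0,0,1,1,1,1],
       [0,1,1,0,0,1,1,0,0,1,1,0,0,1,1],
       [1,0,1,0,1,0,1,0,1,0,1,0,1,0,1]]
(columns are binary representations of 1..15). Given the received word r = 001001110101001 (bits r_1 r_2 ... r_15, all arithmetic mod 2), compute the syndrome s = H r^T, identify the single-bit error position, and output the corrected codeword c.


s = (0, 0, 1, 1)^T, error position = 3, corrected codeword c = 000001110101001

Compute s = H r^T mod 2 one row at a time:
  s_1 = 1 + 0 + 1 + 0 + 1 + 0 + 0 + 1 = 4 ≡ 0 (mod 2).
  s_2 = 0 + 0 + 1 + 1 + 1 + 0 + 0 + 1 = 4 ≡ 0 (mod 2).
  s_3 = 0 + 1 + 1 + 1 + 1 + 0 + 0 + 1 = 5 ≡ 1 (mod 2).
  s_4 = 0 + 1 + 0 + 1 + 0 + 0 + 0 + 1 = 3 ≡ 1 (mod 2).
s = (0, 0, 1, 1)^T — this equals column 3 of H (binary 0011), so error is at position 3.
Correct: flip bit 3 of r = 001001110101001 to get c = 000001110101001.


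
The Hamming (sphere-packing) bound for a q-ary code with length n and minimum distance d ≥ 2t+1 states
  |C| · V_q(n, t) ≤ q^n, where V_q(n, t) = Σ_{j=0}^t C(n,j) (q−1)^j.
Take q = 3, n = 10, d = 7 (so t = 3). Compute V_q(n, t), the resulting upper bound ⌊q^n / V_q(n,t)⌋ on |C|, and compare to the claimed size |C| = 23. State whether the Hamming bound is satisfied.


V_q(n, t) = 1161, q^n = 59049, Hamming bound = 50, |C| = 23 ≤ bound (satisfied).

Step 1: Compute V_q(n, t) = Σ_{j=0}^3 C(n, j) (q−1)^j.
  j = 0: C(10,0)·(2)^0 = 1·1 = 1.
  j = 1: C(10,1)·(2)^1 = 10·2 = 20.
  j = 2: C(10,2)·(2)^2 = 45·4 = 180.
  j = 3: C(10,3)·(2)^3 = 120·8 = 960.
  V_q(n, t) = 1 + 20 + 180 + 960 = 1161.
Step 2: q^n = 3^10 = 59049.
Step 3: Hamming bound ⌊q^n / V_q(n,t)⌋ = ⌊59049/1161⌋ = 50.
Step 4: Compare |C| = 23 to 50: satisfied.
The claimed |C| lies below the Hamming bound.


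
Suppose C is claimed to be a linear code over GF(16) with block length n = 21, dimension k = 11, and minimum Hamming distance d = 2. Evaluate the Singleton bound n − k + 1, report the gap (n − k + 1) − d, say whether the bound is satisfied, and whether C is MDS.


Singleton RHS = n − k + 1 = 11, slack = 9, bound satisfied, not MDS.

Singleton bound: d ≤ n − k + 1.
Here n = 21, k = 11, so n − k + 1 = 11.
Given d = 2, check d ≤ 11: YES.
Slack = (n − k + 1) − d = 9.
The code is NOT MDS (slack = 9 > 0).
Description: the claimed parameters are [21, 11, 2]_16; such a code would be non-MDS.


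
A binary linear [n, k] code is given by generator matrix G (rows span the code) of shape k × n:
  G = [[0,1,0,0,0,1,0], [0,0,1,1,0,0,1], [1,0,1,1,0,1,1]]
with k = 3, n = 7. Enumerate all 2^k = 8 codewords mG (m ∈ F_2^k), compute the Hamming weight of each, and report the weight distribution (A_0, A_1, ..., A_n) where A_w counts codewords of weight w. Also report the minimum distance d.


Weight distribution: A_0 = 1, A_2 = 3, A_3 = 1, A_5 = 3. Minimum distance d = 2.

Enumerate all 2^3 = 8 messages m ∈ F_2^3.
For each, compute codeword c = mG in F_2^7, then tally its weight.
  m = 000 → c = 0000000, weight = 0.
  m = 100 → c = 0100010, weight = 2.
  m = 010 → c = 0011001, weight = 3.
  m = 110 → c = 0111011, weight = 5.
  m = 001 → c = 1011011, weight = 5.
  m = 101 → c = 1111001, weight = 5.
  m = 011 → c = 1000010, weight = 2.
  m = 111 → c = 1100000, weight = 2.
Tally weights:
  weight 0: 1 codewords.
  weight 2: 3 codewords.
  weight 3: 1 codewords.
  weight 5: 3 codewords.
Minimum distance d = smallest w > 0 with A_w > 0 = 2.
Sanity: Σ A_w = 8 = 2^3 = 8 ✓.


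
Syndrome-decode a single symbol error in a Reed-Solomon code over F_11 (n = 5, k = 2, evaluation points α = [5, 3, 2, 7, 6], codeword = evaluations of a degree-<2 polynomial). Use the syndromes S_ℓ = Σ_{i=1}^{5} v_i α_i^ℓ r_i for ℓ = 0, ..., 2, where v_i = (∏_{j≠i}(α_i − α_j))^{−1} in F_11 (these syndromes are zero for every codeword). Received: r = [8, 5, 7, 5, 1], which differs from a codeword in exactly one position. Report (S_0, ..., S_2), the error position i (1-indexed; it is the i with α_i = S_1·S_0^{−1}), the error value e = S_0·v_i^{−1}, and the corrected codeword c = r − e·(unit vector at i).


S = (3, 9, 5), error at position 2, error magnitude e = 5, c = [8, 0, 7, 5, 1].

Step 1: column multipliers v_i = (∏_{j≠i}(α_i − α_j))^{−1} mod 11.
  i = 1 (α = 5): (5−3)(5−2)(5−7)(5−6) = 2·3·(−2)·(−1) = 12 ≡ 1, so v_1 = 1^{−1} = 1 (mod 11).
  i = 2 (α = 3): (3−5)(3−2)(3−7)(3−6) = (−2)·1·(−4)·(−3) = −24 ≡ 9, so v_2 = 9^{−1} = 5 (mod 11).
  i = 3 (α = 2): (2−5)(2−3)(2−7)(2−6) = (−3)·(−1)·(−5)·(−4) = 60 ≡ 5, so v_3 = 5^{−1} = 9 (mod 11).
  i = 4 (α = 7): (7−5)(7−3)(7−2)(7−6) = 2·4·5·1 = 40 ≡ 7, so v_4 = 7^{−1} = 8 (mod 11).
  i = 5 (α = 6): (6−5)(6−3)(6−2)(6−7) = 1·3·4·(−1) = −12 ≡ 10, so v_5 = 10^{−1} = 10 (mod 11).
  v = [1, 5, 9, 8, 10].
Step 2: syndromes of r = [8, 5, 7, 5, 1] (all sums mod 11).
  S_0 = Σ v_i r_i = 1·8 + 5·5 + 9·7 + 8·5 + 10·1 = 146 ≡ 3.
  S_1 = Σ v_i α_i r_i = 1·5·8 + 5·3·5 + 9·2·7 + 8·7·5 + 10·6·1 = 581 ≡ 9.
  α_i^2 mod 11 = [3, 9, 4, 5, 3].
  S_2 = Σ v_i α_i^2 r_i = 1·3·8 + 5·9·5 + 9·4·7 + 8·5·5 + 10·3·1 = 731 ≡ 5.
  S = (3, 9, 5) ≠ 0, so r is not a codeword (an error is present).
Step 3: locate the error. For a single error e at position i, S_ℓ = v_i·e·α_i^ℓ, so α_err = S_1/S_0.
  S_0^{−1} = 3^{−1} = 4 (mod 11), so α_err = 9·4 = 36 ≡ 3 = α_2. Error position i = 2.
  Consistency check: S_2/S_1 = 5·5 = 25 ≡ 3 = α_err ✓ (single-error assumption holds).
Step 4: error magnitude e = S_0/v_2 = S_0·∏_{j≠2}(α_2 − α_j) = 3·9 = 27 ≡ 5 (mod 11).
Step 5: correct position 2: c_2 = r_2 − e = 5 − 5 ≡ 0 (mod 11). Hence c = [8, 0, 7, 5, 1].
  Check: interpolating c through the α_i gives m(x) = 10 + 4·x (degree < 2) with m(α_i) = c_i for every i, so c is indeed a codeword.


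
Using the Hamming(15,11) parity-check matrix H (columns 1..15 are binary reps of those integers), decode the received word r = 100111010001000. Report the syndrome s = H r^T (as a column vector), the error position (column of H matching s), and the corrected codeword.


s = (0, 0, 1, 0)^T, error position = 2, corrected codeword c = 110111010001000

Compute s = H r^T mod 2 one row at a time:
  s_1 = 1 + 0 + 0 + 0 + 1 + 0 + 0 + 0 = 2 ≡ 0 (mod 2).
  s_2 = 1 + 1 + 1 + 0 + 1 + 0 + 0 + 0 = 4 ≡ 0 (mod 2).
  s_3 = 0 + 0 + 1 + 0 + 0 + 0 + 0 + 0 = 1 ≡ 1 (mod 2).
  s_4 = 1 + 0 + 1 + 0 + 0 + 0 + 0 + 0 = 2 ≡ 0 (mod 2).
s = (0, 0, 1, 0)^T — this equals column 2 of H (binary 0010), so error is at position 2.
Correct: flip bit 2 of r = 100111010001000 to get c = 110111010001000.


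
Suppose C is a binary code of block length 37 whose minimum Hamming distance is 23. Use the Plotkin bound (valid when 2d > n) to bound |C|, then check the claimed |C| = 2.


Plotkin bound M ≤ 4; given |C| = 2 ≤ bound (satisfied).

Check applicability: 2d = 46, n = 37.
2d − n = 9 > 0, so Plotkin applies.
Compute d/(2d−n) = 23/9 ≈ 2.5556.
⌊d/(2d−n)⌋ = 2.
Plotkin bound: M ≤ 2·2 = 4.
Given |C| = 2, check: satisfied.
This |C| is below the Plotkin bound.


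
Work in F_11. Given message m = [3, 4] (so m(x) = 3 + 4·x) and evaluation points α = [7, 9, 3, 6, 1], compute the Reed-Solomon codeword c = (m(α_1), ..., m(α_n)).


c = [9, 6, 4, 5, 7]

Message polynomial: m(x) = 3 + 4·x (mod 11).
For each evaluation point α_i, compute m(α_i) mod 11:
  α_1 = 7: Horner steps 4 → 9, so m(7) = 9.
  α_2 = 9: Horner steps 4 → 6, so m(9) = 6.
  α_3 = 3: Horner steps 4 → 4, so m(3) = 4.
  α_4 = 6: Horner steps 4 → 5, so m(6) = 5.
  α_5 = 1: Horner steps 4 → 7, so m(1) = 7.
Codeword c = [9, 6, 4, 5, 7] ∈ F_11^5.


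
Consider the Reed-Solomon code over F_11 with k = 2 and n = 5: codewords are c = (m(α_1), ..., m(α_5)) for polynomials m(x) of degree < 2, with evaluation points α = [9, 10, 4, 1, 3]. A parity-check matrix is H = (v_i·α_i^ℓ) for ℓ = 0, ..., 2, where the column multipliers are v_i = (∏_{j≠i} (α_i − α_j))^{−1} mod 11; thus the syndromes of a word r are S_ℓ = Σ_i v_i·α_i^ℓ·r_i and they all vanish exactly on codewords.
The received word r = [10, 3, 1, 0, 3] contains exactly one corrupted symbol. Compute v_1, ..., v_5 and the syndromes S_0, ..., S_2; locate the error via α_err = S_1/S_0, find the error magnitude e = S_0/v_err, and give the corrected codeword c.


S = (7, 10, 8), error at position 5, error magnitude e = 6, c = [10, 3, 1, 0, 8].

Step 1: column multipliers v_i = (∏_{j≠i}(α_i − α_j))^{−1} mod 11.
  i = 1 (α = 9): (9−10)(9−4)(9−1)(9−3) = (−1)·5·8·6 = −240 ≡ 2, so v_1 = 2^{−1} = 6 (mod 11).
  i = 2 (α = 10): (10−9)(10−4)(10−1)(10−3) = 1·6·9·7 = 378 ≡ 4, so v_2 = 4^{−1} = 3 (mod 11).
  i = 3 (α = 4): (4−9)(4−10)(4−1)(4−3) = (−5)·(−6)·3·1 = 90 ≡ 2, so v_3 = 2^{−1} = 6 (mod 11).
  i = 4 (α = 1): (1−9)(1−10)(1−4)(1−3) = (−8)·(−9)·(−3)·(−2) = 432 ≡ 3, so v_4 = 3^{−1} = 4 (mod 11).
  i = 5 (α = 3): (3−9)(3−10)(3−4)(3−1) = (−6)·(−7)·(−1)·2 = −84 ≡ 4, so v_5 = 4^{−1} = 3 (mod 11).
  v = [6, 3, 6, 4, 3].
Step 2: syndromes of r = [10, 3, 1, 0, 3] (all sums mod 11).
  S_0 = Σ v_i r_i = 6·10 + 3·3 + 6·1 + 4·0 + 3·3 = 84 ≡ 7.
  S_1 = Σ v_i α_i r_i = 6·9·10 + 3·10·3 + 6·4·1 + 4·1·0 + 3·3·3 = 681 ≡ 10.
  α_i^2 mod 11 = [4, 1, 5, 1, 9].
  S_2 = Σ v_i α_i^2 r_i = 6·4·10 + 3·1·3 + 6·5·1 + 4·1·0 + 3·9·3 = 360 ≡ 8.
  S = (7, 10, 8) ≠ 0, so r is not a codeword (an error is present).
Step 3: locate the error. For a single error e at position i, S_ℓ = v_i·e·α_i^ℓ, so α_err = S_1/S_0.
  S_0^{−1} = 7^{−1} = 8 (mod 11), so α_err = 10·8 = 80 ≡ 3 = α_5. Error position i = 5.
  Consistency check: S_2/S_1 = 8·10 = 80 ≡ 3 = α_err ✓ (single-error assumption holds).
Step 4: error magnitude e = S_0/v_5 = S_0·∏_{j≠5}(α_5 − α_j) = 7·4 = 28 ≡ 6 (mod 11).
Step 5: correct position 5: c_5 = r_5 − e = 3 − 6 ≡ 8 (mod 11). Hence c = [10, 3, 1, 0, 8].
  Check: interpolating c through the α_i gives m(x) = 7 + 4·x (degree < 2) with m(α_i) = c_i for every i, so c is indeed a codeword.


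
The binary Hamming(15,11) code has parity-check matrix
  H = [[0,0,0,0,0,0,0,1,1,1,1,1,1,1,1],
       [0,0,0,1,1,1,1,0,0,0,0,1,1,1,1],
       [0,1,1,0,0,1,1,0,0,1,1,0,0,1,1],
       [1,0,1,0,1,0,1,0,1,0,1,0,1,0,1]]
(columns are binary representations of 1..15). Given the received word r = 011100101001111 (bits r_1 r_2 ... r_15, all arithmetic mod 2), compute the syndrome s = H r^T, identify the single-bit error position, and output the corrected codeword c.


s = (1, 0, 1, 1)^T, error position = 11, corrected codeword c = 011100101011111

Compute s = H r^T mod 2 one row at a time:
  s_1 = 0 + 1 + 0 + 0 + 1 + 1 + 1 + 1 = 5 ≡ 1 (mod 2).
  s_2 = 1 + 0 + 0 + 1 + 1 + 1 + 1 + 1 = 6 ≡ 0 (mod 2).
  s_3 = 1 + 1 + 0 + 1 + 0 + 0 + 1 + 1 = 5 ≡ 1 (mod 2).
  s_4 = 0 + 1 + 0 + 1 + 1 + 0 + 1 + 1 = 5 ≡ 1 (mod 2).
s = (1, 0, 1, 1)^T — this equals column 11 of H (binary 1011), so error is at position 11.
Correct: flip bit 11 of r = 011100101001111 to get c = 011100101011111.


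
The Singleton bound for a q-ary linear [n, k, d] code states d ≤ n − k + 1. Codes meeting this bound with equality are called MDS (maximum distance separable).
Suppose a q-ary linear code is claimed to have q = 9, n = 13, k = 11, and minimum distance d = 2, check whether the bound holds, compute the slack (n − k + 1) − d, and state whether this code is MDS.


Singleton RHS = n − k + 1 = 3, slack = 1, bound satisfied, not MDS.

Singleton bound: d ≤ n − k + 1.
Here n = 13, k = 11, so n − k + 1 = 3.
Given d = 2, check d ≤ 3: YES.
Slack = (n − k + 1) − d = 1.
The code is NOT MDS (slack = 1 > 0).
Description: the claimed parameters are [13, 11, 2]_9; such a code would be non-MDS.


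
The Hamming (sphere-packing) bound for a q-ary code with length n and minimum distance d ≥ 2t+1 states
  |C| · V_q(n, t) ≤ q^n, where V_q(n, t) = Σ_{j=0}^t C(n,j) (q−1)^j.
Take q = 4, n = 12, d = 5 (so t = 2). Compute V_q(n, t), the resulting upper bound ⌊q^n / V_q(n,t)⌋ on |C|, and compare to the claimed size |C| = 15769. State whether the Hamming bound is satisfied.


V_q(n, t) = 631, q^n = 16777216, Hamming bound = 26588, |C| = 15769 ≤ bound (satisfied).

Step 1: Compute V_q(n, t) = Σ_{j=0}^2 C(n, j) (q−1)^j.
  j = 0: C(12,0)·(3)^0 = 1·1 = 1.
  j = 1: C(12,1)·(3)^1 = 12·3 = 36.
  j = 2: C(12,2)·(3)^2 = 66·9 = 594.
  V_q(n, t) = 1 + 36 + 594 = 631.
Step 2: q^n = 4^12 = 16777216.
Step 3: Hamming bound ⌊q^n / V_q(n,t)⌋ = ⌊16777216/631⌋ = 26588.
Step 4: Compare |C| = 15769 to 26588: satisfied.
The claimed |C| lies below the Hamming bound.


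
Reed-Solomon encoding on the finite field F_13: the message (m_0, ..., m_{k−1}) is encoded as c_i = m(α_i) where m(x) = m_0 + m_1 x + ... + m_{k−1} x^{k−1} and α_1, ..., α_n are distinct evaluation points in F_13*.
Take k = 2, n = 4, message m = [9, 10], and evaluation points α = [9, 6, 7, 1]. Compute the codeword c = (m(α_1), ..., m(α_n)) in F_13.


c = [8, 4, 1, 6]

Message polynomial: m(x) = 9 + 10·x (mod 13).
For each evaluation point α_i, compute m(α_i) mod 13:
  α_1 = 9: Horner steps 10 → 8, so m(9) = 8.
  α_2 = 6: Horner steps 10 → 4, so m(6) = 4.
  α_3 = 7: Horner steps 10 → 1, so m(7) = 1.
  α_4 = 1: Horner steps 10 → 6, so m(1) = 6.
Codeword c = [8, 4, 1, 6] ∈ F_13^4.
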